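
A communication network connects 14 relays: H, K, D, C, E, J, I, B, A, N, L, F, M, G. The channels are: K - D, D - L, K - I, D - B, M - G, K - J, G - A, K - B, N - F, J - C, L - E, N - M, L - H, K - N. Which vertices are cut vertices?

D, G, J, K, L, M, N

Removing D increases the component count from 1 to 2, so D is a cut vertex.
Removing G increases the component count from 1 to 2, so G is a cut vertex.
Removing J increases the component count from 1 to 2, so J is a cut vertex.
Likewise K, L, M, N are cut vertices.
By contrast removing F leaves 1 component; it is not a cut vertex. No other vertex is a cut vertex either.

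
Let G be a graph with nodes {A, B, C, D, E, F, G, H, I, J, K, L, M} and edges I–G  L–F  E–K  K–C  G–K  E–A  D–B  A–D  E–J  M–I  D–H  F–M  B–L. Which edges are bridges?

The edges on the cycle E-A-D-B-L-F-M-I-G-K-E are not bridges since each lies on that cycle.
But removing D–H disconnects D from H; removing K–C disconnects K from C; removing E–J disconnects E from J — these are bridges.

C-K, D-H, E-J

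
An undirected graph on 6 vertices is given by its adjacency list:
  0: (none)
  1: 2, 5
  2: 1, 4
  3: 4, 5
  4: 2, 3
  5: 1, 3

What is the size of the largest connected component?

5

0 is isolated — a component by itself.
Starting from 1 we can reach 1, 2, 3, 4, 5. That is one component of size 5.
The largest has 5 vertices.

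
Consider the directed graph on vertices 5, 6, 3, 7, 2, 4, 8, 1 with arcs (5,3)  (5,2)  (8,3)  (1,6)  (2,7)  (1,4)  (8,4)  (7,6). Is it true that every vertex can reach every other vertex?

No

There is no directed path from 2 to 5, so the graph is not strongly connected.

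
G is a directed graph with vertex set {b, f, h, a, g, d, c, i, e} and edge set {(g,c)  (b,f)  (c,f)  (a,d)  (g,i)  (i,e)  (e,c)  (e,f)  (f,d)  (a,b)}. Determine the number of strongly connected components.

{i} is an SCC by itself.
{h} is an SCC by itself.
{e} is an SCC by itself.
{f} is an SCC by itself.
{b} is an SCC by itself.
(and 4 more singleton SCCs)
That gives 9 strongly connected components.

9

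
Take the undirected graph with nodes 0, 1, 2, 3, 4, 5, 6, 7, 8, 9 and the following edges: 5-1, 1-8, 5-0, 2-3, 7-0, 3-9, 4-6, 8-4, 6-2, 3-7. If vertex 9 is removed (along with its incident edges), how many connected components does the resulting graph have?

1

With 9 gone, the remaining components are: {0, 1, 2, 3, 4, 5, 6, 7, 8}.
That is 1 component.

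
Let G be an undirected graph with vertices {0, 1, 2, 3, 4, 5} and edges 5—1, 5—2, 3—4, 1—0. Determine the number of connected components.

2

Starting from 3 we can reach 3, 4. That is one component of size 2.
Starting from 0 we can reach 0, 1, 2, 5. That is one component of size 4.
Total: 2 components.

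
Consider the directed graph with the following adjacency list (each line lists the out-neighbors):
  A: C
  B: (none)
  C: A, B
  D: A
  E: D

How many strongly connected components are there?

{A, C} are all mutually reachable — one SCC of size 2.
{D} is an SCC by itself.
{E} is an SCC by itself.
{B} is an SCC by itself.
That gives 4 strongly connected components.

4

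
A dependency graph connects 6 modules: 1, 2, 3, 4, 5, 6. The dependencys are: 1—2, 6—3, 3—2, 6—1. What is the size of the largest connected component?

4

4 is isolated — a component by itself.
5 is isolated — a component by itself.
Starting from 1 we can reach 1, 2, 3, 6. That is one component of size 4.
The largest has 4 vertices.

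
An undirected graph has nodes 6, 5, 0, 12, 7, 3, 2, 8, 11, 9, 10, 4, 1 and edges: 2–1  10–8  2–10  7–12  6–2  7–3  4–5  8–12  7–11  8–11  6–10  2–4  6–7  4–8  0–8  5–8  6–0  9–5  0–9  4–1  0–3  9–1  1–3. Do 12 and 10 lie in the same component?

From 12 we can reach 0, 1, 2, 3, 4, 5, 6, 7, 8, 9, 10, 11, 12, which includes 10.

Yes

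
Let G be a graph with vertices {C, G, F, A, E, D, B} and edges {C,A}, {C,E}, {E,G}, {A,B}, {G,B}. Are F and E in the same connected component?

No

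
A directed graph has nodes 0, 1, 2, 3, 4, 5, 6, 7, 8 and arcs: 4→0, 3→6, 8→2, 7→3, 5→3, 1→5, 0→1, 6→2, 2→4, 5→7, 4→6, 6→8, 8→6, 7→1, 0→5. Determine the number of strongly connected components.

1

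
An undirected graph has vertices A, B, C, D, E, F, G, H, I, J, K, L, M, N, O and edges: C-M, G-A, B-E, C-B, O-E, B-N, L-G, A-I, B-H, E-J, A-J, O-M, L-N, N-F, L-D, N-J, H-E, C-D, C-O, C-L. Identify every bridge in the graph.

The edges on the cycle C-L-G-A-J-E-H-B-C are not bridges since each lies on that cycle.
But removing I-A disconnects I from A; removing N-F disconnects N from F — these are bridges.

A-I, F-N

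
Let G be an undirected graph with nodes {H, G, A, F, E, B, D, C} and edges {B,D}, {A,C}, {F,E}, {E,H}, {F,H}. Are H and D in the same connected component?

No

The component containing H is {E, F, H}, and D is not in it.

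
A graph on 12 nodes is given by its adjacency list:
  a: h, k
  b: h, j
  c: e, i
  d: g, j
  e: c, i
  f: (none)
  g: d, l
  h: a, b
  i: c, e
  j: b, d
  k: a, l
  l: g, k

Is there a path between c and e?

From c we can reach c, e, i, which includes e.

Yes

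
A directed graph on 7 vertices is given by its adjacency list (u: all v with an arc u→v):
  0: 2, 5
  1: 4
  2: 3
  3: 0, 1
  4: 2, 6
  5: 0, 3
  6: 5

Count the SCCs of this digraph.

{0, 1, 2, 3, 4, 5, 6} are all mutually reachable — one SCC of size 7.
That gives 1 strongly connected component.

1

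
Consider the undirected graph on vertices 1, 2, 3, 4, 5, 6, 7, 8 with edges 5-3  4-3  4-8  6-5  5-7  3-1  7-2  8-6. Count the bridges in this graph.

The edges on the cycle 4-8-6-5-3-4 are not bridges since each lies on that cycle.
But removing 3-1 disconnects 3 from 1; removing 7-2 disconnects 7 from 2; removing 5-7 disconnects 5 from 7 — these are bridges.
That makes 3 bridges.

3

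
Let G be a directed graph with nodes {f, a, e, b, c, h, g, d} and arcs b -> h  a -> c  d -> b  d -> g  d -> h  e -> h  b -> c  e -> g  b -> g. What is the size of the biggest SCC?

1

{a} is an SCC by itself.
{g} is an SCC by itself.
{e} is an SCC by itself.
{c} is an SCC by itself.
{h} is an SCC by itself.
(and 3 more singleton SCCs)
The largest has 1 vertex.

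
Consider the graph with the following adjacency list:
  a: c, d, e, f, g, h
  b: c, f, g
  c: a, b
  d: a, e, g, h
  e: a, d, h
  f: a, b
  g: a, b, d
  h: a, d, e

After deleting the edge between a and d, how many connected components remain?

a and d are still connected via a-e-d, so the component count stays at 1.

1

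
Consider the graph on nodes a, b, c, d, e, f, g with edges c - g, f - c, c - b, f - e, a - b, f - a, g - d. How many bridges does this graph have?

The edges on the cycle f-c-b-a-f are not bridges since each lies on that cycle.
But removing g - c disconnects g from c; removing e - f disconnects e from f; removing g - d disconnects g from d — these are bridges.
That makes 3 bridges.

3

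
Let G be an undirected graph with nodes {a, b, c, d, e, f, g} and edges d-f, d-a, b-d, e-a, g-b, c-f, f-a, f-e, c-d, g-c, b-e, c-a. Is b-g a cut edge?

After removing b-g, the path b-d-c-g still connects them, so the edge is not a bridge.

No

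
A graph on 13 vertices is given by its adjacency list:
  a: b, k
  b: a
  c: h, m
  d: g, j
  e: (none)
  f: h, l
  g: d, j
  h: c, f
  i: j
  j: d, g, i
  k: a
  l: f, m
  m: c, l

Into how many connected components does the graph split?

e is isolated — a component by itself.
Starting from a we can reach a, b, k. That is one component of size 3.
Starting from d we can reach d, g, i, j. That is one component of size 4.
Starting from c we can reach c, f, h, l, m. That is one component of size 5.
Total: 4 components.

4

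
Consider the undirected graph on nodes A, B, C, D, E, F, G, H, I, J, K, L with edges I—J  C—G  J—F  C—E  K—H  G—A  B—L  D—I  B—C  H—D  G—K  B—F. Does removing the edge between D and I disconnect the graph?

After removing D—I, the path D-H-K-G-C-B-F-J-I still connects them, so the edge is not a bridge.

No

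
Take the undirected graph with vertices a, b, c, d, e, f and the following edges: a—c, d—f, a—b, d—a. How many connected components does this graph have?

e is isolated — a component by itself.
Starting from a we can reach a, b, c, d, f. That is one component of size 5.
Total: 2 components.

2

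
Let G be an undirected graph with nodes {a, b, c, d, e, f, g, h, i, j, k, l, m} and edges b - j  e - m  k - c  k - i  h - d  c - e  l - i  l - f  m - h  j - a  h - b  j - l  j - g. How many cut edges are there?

4

The edges on the cycle k-c-e-m-h-b-j-l-i-k are not bridges since each lies on that cycle.
But removing d - h disconnects d from h; removing a - j disconnects a from j; removing f - l disconnects f from l; removing g - j disconnects g from j — these are bridges.
That makes 4 bridges.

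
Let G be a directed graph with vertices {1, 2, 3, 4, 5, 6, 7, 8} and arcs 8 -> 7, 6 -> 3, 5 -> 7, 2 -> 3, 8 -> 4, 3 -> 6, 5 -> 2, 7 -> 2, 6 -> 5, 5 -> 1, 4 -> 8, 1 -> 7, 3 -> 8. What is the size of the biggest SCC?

{1, 2, 3, 4, 5, 6, 7, 8} are all mutually reachable — one SCC of size 8.
The largest has 8 vertices.

8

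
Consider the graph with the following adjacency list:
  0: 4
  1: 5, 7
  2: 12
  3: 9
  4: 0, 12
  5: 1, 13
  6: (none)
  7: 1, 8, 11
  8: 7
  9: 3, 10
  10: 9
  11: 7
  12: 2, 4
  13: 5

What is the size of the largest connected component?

6 is isolated — a component by itself.
Starting from 3 we can reach 3, 9, 10. That is one component of size 3.
Starting from 0 we can reach 0, 2, 4, 12. That is one component of size 4.
Starting from 1 we can reach 1, 5, 7, 8, 11, 13. That is one component of size 6.
The largest has 6 vertices.

6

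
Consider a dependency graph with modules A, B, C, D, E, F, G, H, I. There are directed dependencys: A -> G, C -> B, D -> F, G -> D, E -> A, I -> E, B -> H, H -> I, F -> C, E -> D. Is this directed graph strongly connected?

From C we can reach every vertex (A, B, C, D, E, F, G, H, I), and every vertex can reach C (A, B, C, D, E, F, G, H, I). So the whole graph is one strongly connected component.

Yes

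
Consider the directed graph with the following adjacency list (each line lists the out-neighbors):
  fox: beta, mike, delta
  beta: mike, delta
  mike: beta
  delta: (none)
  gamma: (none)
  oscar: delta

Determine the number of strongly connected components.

{beta, mike} are all mutually reachable — one SCC of size 2.
{delta} is an SCC by itself.
{gamma} is an SCC by itself.
{fox} is an SCC by itself.
{oscar} is an SCC by itself.
That gives 5 strongly connected components.

5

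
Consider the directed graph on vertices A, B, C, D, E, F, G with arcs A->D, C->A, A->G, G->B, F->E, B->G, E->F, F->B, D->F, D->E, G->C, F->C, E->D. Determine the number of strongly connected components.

{A, B, C, D, E, F, G} are all mutually reachable — one SCC of size 7.
That gives 1 strongly connected component.

1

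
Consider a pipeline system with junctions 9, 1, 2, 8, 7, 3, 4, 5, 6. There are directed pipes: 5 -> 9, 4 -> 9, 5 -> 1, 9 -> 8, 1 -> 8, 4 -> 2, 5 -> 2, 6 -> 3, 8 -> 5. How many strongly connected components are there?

{1, 5, 8, 9} are all mutually reachable — one SCC of size 4.
{4} is an SCC by itself.
{3} is an SCC by itself.
{2} is an SCC by itself.
{7} is an SCC by itself.
(and 1 more singleton SCC)
That gives 6 strongly connected components.

6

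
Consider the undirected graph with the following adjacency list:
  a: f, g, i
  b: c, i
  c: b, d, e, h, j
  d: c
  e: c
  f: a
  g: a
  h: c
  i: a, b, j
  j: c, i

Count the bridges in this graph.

The edges on the cycle j-c-b-i-j are not bridges since each lies on that cycle.
But removing c-d disconnects c from d; removing c-h disconnects c from h; removing f-a disconnects f from a; removing i-a disconnects i from a — these are bridges.
In total 6 edges are bridges.

6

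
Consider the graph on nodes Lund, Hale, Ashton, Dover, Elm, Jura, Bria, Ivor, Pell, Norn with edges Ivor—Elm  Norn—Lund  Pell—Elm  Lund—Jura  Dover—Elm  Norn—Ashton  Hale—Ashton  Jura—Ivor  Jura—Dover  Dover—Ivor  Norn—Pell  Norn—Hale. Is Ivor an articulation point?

No

Deleting Ivor leaves 2 components (was 2), so Ivor is not a cut vertex.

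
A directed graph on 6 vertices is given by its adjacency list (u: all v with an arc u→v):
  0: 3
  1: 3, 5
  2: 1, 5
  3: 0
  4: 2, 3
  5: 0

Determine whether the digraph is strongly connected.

No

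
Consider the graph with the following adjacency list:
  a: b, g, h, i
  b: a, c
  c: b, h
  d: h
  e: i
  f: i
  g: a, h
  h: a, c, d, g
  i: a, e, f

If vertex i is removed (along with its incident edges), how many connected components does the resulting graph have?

3

With i gone, the remaining components are: {e}; {f}; {a, b, c, d, g, h}.
That is 3 components.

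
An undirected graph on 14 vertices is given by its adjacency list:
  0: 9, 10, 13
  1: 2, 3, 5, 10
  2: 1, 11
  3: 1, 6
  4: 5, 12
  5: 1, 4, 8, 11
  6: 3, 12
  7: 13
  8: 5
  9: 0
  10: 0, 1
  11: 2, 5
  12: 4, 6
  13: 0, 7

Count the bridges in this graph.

6

The edges on the cycle 1-2-11-5-1 are not bridges since each lies on that cycle.
But removing 13-0 disconnects 13 from 0; removing 8-5 disconnects 8 from 5; removing 1-10 disconnects 1 from 10; removing 9-0 disconnects 9 from 0 — these are bridges.
In total 6 edges are bridges.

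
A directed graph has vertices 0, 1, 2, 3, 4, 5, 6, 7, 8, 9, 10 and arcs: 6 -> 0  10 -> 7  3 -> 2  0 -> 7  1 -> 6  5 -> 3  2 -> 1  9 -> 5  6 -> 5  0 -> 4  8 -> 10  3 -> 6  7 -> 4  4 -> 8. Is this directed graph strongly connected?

No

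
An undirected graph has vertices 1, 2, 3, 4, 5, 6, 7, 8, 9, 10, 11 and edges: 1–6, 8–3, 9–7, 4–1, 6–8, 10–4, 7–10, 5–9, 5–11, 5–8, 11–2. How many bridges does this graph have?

The edges on the cycle 5-9-7-10-4-1-6-8-5 are not bridges since each lies on that cycle.
But removing 11–2 disconnects 11 from 2; removing 3–8 disconnects 3 from 8; removing 5–11 disconnects 5 from 11 — these are bridges.
That makes 3 bridges.

3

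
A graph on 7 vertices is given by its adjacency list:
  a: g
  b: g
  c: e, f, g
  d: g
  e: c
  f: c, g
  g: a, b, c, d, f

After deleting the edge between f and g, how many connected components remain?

1

f and g are still connected via f-c-g, so the component count stays at 1.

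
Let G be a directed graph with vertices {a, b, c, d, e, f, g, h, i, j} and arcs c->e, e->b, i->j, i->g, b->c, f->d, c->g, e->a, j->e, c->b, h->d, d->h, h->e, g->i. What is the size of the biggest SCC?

6

{b, c, e, g, i, j} are all mutually reachable — one SCC of size 6.
{d, h} are all mutually reachable — one SCC of size 2.
{a} is an SCC by itself.
{f} is an SCC by itself.
The largest has 6 vertices.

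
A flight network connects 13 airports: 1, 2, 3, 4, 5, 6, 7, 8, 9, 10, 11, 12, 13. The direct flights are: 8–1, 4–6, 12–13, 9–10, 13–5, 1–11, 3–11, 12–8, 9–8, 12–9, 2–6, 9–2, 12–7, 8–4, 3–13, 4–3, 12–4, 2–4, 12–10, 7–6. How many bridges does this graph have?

1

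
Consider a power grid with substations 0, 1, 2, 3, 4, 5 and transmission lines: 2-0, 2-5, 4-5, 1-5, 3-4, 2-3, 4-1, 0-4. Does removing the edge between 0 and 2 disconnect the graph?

No

After removing 0-2, the path 0-4-3-2 still connects them, so the edge is not a bridge.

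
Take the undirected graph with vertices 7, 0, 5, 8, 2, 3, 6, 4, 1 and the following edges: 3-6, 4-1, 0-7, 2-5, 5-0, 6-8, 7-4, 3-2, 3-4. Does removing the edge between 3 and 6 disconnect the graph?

Yes

Removing 3-6 leaves no path between 3 and 6: the component count goes from 1 to 2. So it is a bridge.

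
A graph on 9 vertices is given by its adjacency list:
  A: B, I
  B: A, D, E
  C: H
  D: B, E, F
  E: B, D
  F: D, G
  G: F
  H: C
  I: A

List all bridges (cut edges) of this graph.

The edges on the cycle D-B-E-D are not bridges since each lies on that cycle.
But removing F-G disconnects F from G; removing D-F disconnects D from F; removing C-H disconnects C from H; removing A-I disconnects A from I — these are bridges.
In total 5 edges are bridges.

A-B, A-I, C-H, D-F, F-G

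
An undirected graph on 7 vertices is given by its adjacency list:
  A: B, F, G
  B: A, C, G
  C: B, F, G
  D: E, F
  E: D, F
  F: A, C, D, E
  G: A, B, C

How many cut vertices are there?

Removing F increases the component count from 1 to 2, so F is a cut vertex.
By contrast removing C leaves 1 component; it is not a cut vertex. No other vertex is a cut vertex either.

1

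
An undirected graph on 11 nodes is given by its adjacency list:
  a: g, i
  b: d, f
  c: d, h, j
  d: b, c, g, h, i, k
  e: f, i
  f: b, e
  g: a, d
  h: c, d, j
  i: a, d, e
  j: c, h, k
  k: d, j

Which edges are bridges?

The edges on the cycle d-g-a-i-d are not bridges since each lies on that cycle.
Every edge lies on some cycle, so there are no bridges.

none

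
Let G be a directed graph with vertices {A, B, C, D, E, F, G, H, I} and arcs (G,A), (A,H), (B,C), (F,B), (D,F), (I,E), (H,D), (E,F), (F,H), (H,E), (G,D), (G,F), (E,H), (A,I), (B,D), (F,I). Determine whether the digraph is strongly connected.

No

There is no directed path from A to G, so the graph is not strongly connected.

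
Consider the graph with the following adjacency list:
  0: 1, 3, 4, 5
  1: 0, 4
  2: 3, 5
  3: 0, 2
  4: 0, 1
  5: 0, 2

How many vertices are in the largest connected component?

6

Starting from 0 we can reach 0, 1, 2, 3, 4, 5. That is one component of size 6.
The largest has 6 vertices.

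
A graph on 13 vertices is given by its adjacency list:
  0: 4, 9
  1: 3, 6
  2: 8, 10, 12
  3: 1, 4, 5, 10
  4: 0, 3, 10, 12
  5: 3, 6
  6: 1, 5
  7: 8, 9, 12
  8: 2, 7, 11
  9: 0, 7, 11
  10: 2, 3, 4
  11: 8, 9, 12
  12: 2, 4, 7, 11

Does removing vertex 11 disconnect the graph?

Deleting 11 leaves 1 component (was 1) (its neighbors 8, 9, 12 remain connected to each other), so 11 is not a cut vertex.

No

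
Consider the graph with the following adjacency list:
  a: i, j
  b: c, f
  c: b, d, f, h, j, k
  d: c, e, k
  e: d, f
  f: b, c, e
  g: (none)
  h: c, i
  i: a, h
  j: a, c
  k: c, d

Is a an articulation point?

No

Deleting a leaves 2 components (was 2), so a is not a cut vertex.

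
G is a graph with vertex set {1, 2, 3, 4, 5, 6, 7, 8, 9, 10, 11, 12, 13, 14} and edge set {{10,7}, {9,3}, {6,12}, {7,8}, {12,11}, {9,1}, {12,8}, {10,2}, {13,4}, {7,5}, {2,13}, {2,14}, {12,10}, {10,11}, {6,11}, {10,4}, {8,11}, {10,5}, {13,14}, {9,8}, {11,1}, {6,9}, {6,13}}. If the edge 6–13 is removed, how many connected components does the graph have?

1

6 and 13 are still connected via 6-12-10-2-13, so the component count stays at 1.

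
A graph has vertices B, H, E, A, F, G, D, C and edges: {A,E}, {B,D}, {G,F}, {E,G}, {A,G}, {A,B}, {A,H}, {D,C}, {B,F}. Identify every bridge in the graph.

A-H, B-D, C-D

The edges on the cycle A-B-F-G-A are not bridges since each lies on that cycle.
But removing D–C disconnects D from C; removing D–B disconnects D from B; removing A–H disconnects A from H — these are bridges.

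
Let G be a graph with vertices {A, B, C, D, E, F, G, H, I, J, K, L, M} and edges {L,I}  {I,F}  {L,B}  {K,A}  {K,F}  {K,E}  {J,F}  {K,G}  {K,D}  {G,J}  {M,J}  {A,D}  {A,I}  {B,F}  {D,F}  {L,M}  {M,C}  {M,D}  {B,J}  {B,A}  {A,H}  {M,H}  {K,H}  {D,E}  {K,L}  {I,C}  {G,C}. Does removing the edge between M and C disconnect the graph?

After removing M–C, the path M-J-G-C still connects them, so the edge is not a bridge.

No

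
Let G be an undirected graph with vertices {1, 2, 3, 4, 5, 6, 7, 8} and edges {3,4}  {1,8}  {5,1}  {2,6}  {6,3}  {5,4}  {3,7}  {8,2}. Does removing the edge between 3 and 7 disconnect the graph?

Yes

Removing 3 - 7 leaves no path between 3 and 7: the component count goes from 1 to 2. So it is a bridge.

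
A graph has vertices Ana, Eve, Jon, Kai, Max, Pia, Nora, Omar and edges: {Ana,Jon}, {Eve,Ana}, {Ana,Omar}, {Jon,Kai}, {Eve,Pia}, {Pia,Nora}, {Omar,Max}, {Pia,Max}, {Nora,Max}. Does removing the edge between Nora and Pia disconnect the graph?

After removing Nora - Pia, the path Nora-Max-Pia still connects them, so the edge is not a bridge.

No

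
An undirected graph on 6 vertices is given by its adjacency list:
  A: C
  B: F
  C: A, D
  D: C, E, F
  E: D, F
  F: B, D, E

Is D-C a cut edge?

Yes

Removing D-C leaves no path between D and C: the component count goes from 1 to 2. So it is a bridge.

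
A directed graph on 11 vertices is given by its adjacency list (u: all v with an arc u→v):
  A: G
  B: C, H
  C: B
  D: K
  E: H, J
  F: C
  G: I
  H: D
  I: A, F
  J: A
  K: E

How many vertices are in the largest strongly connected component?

11

{A, B, C, D, E, F, G, H, I, J, K} are all mutually reachable — one SCC of size 11.
The largest has 11 vertices.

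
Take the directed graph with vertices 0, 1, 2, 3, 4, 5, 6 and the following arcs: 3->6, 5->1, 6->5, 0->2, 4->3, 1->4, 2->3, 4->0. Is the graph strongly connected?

Yes

From 4 we can reach every vertex (0, 1, 2, 3, 4, 5, 6), and every vertex can reach 4 (0, 1, 2, 3, 4, 5, 6). So the whole graph is one strongly connected component.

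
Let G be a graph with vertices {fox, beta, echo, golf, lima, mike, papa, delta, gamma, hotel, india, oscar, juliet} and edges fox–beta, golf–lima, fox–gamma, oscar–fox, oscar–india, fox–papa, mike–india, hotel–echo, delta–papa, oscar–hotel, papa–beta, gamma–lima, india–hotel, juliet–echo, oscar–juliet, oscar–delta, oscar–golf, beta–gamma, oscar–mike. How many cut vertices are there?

Removing oscar increases the component count from 1 to 2, so oscar is a cut vertex.
By contrast removing delta leaves 1 component; it is not a cut vertex. No other vertex is a cut vertex either.

1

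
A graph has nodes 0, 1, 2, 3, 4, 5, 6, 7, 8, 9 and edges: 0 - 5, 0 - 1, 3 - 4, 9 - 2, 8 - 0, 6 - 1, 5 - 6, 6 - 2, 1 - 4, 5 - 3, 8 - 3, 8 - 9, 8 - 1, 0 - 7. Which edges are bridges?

The edges on the cycle 8-0-5-6-1-8 are not bridges since each lies on that cycle.
But removing 0 - 7 disconnects 0 from 7 — this is a bridge.

0-7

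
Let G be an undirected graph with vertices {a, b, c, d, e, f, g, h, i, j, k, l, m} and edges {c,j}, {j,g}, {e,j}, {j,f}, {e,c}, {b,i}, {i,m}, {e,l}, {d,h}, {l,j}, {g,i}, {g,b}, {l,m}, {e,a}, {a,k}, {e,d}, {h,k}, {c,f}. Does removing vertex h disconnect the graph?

No

Deleting h leaves 1 component (was 1) (its neighbors d, k remain connected to each other), so h is not a cut vertex.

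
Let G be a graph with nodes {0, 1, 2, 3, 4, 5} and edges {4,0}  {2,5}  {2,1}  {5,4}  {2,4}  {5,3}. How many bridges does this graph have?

The edges on the cycle 2-5-4-2 are not bridges since each lies on that cycle.
But removing 5 - 3 disconnects 5 from 3; removing 4 - 0 disconnects 4 from 0; removing 2 - 1 disconnects 2 from 1 — these are bridges.
That makes 3 bridges.

3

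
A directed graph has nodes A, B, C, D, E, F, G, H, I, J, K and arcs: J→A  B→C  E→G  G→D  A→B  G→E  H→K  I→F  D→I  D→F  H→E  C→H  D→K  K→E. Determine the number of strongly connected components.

8

{D, E, G, K} are all mutually reachable — one SCC of size 4.
{A} is an SCC by itself.
{F} is an SCC by itself.
{H} is an SCC by itself.
{B} is an SCC by itself.
(and 3 more singleton SCCs)
That gives 8 strongly connected components.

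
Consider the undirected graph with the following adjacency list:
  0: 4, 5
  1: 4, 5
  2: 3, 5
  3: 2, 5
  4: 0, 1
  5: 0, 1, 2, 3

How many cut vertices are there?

Removing 5 increases the component count from 1 to 2, so 5 is a cut vertex.
By contrast removing 0 leaves 1 component; it is not a cut vertex. No other vertex is a cut vertex either.

1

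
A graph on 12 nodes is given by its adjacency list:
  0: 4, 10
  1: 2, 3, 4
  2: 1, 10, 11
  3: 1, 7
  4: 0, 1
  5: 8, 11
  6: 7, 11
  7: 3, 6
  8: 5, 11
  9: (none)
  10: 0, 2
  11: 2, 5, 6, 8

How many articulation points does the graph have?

1

Removing 11 increases the component count from 2 to 3, so 11 is a cut vertex.
By contrast removing 6 leaves 2 components; it is not a cut vertex. No other vertex is a cut vertex either.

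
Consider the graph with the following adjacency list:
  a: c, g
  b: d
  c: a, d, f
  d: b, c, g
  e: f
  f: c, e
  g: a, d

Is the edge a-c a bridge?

After removing a-c, the path a-g-d-c still connects them, so the edge is not a bridge.

No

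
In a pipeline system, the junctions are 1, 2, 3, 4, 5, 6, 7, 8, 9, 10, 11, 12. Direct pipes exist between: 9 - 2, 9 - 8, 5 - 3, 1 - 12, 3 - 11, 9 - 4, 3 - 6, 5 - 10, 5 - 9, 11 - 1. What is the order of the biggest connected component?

11

7 is isolated — a component by itself.
Starting from 1 we can reach 1, 2, 3, 4, 5, 6, 8, 9, 10, 11, 12. That is one component of size 11.
The largest has 11 vertices.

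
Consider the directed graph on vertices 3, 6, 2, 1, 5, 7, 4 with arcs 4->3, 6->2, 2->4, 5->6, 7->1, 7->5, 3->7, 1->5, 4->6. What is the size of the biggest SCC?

{1, 2, 3, 4, 5, 6, 7} are all mutually reachable — one SCC of size 7.
The largest has 7 vertices.

7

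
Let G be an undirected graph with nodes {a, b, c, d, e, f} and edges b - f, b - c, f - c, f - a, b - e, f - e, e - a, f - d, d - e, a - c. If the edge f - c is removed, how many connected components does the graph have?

f and c are still connected via f-b-c, so the component count stays at 1.

1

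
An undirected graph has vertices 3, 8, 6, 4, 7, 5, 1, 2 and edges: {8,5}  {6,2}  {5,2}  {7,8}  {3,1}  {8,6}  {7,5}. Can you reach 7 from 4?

No

The component containing 4 is {4}, and 7 is not in it.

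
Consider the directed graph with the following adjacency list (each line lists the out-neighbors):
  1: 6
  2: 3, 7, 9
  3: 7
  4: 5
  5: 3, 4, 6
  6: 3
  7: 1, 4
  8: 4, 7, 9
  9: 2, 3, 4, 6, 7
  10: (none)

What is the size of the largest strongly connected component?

{1, 3, 4, 5, 6, 7} are all mutually reachable — one SCC of size 6.
{2, 9} are all mutually reachable — one SCC of size 2.
{8} is an SCC by itself.
{10} is an SCC by itself.
The largest has 6 vertices.

6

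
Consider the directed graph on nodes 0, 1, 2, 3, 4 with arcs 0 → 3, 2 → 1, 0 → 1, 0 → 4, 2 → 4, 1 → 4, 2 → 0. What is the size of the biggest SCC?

{1} is an SCC by itself.
{4} is an SCC by itself.
{2} is an SCC by itself.
{3} is an SCC by itself.
{0} is an SCC by itself.
The largest has 1 vertex.

1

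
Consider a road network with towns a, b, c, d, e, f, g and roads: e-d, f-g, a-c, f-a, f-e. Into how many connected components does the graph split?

2

b is isolated — a component by itself.
Starting from a we can reach a, c, d, e, f, g. That is one component of size 6.
Total: 2 components.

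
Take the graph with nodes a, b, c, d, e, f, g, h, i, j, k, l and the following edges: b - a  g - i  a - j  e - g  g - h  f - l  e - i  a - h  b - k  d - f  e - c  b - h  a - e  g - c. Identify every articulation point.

a, b, f

Removing a increases the component count from 2 to 3, so a is a cut vertex.
Removing b increases the component count from 2 to 3, so b is a cut vertex.
Removing f increases the component count from 2 to 3, so f is a cut vertex.
By contrast removing l leaves 2 components; it is not a cut vertex. No other vertex is a cut vertex either.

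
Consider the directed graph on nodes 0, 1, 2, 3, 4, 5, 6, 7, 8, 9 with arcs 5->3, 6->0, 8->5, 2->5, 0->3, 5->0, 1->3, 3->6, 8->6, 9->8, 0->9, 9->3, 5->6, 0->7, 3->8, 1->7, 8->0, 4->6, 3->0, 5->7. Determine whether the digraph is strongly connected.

No

There is no directed path from 7 to 4, so the graph is not strongly connected.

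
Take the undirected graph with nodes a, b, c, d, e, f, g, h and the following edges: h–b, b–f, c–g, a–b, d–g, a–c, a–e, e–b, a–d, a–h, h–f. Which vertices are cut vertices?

a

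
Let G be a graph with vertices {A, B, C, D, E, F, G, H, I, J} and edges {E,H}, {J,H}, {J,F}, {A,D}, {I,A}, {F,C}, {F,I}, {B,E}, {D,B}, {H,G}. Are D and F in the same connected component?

Yes

From D we can reach A, B, C, D, E, F, G, H, I, J, which includes F.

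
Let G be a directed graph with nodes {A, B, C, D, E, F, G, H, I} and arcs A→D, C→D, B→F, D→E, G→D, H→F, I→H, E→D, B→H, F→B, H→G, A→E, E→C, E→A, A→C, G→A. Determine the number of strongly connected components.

4

{A, C, D, E} are all mutually reachable — one SCC of size 4.
{B, F, H} are all mutually reachable — one SCC of size 3.
{I} is an SCC by itself.
{G} is an SCC by itself.
That gives 4 strongly connected components.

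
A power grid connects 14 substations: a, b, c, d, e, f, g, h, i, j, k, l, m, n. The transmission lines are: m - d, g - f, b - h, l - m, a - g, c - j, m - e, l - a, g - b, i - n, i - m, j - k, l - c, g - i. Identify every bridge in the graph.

The edges on the cycle l-a-g-i-m-l are not bridges since each lies on that cycle.
But removing b - g disconnects b from g; removing n - i disconnects n from i; removing m - e disconnects m from e; removing j - k disconnects j from k — these are bridges.
In total 9 edges are bridges.

b-g, b-h, c-j, c-l, d-m, e-m, f-g, i-n, j-k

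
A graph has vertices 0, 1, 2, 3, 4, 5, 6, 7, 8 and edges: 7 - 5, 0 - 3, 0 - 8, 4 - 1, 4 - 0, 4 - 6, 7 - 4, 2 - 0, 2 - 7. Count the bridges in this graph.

5

The edges on the cycle 2-7-4-0-2 are not bridges since each lies on that cycle.
But removing 1 - 4 disconnects 1 from 4; removing 0 - 3 disconnects 0 from 3; removing 4 - 6 disconnects 4 from 6; removing 0 - 8 disconnects 0 from 8 — these are bridges.
In total 5 edges are bridges.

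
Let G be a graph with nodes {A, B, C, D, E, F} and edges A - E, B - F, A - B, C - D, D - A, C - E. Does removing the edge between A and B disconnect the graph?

Removing A - B leaves no path between A and B: the component count goes from 1 to 2. So it is a bridge.

Yes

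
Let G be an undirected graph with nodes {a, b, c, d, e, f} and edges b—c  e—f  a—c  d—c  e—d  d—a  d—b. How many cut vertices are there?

Removing d increases the component count from 1 to 2, so d is a cut vertex.
Removing e increases the component count from 1 to 2, so e is a cut vertex.
By contrast removing b leaves 1 component; it is not a cut vertex. No other vertex is a cut vertex either.

2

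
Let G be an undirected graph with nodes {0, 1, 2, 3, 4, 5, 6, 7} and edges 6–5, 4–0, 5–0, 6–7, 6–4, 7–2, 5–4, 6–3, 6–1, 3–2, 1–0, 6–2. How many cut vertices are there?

Removing 6 increases the component count from 1 to 2, so 6 is a cut vertex.
By contrast removing 2 leaves 1 component; it is not a cut vertex. No other vertex is a cut vertex either.

1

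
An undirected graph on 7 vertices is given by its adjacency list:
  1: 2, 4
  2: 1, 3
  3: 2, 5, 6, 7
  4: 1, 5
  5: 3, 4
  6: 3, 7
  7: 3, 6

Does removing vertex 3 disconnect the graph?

Yes

Deleting 3 raises the number of components from 1 to 2, so 3 is a cut vertex.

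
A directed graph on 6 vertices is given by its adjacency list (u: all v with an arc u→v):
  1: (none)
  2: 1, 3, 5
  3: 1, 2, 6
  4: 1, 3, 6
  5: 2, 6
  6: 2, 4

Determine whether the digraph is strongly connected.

No

There is no directed path from 1 to 6, so the graph is not strongly connected.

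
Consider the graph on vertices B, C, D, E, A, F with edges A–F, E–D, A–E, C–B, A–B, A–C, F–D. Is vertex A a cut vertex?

Yes

Deleting A raises the number of components from 1 to 2, so A is a cut vertex.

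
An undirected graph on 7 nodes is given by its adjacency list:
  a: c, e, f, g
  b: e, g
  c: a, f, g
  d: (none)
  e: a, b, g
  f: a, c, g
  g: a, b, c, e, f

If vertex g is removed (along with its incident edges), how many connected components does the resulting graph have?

2

With g gone, the remaining components are: {d}; {a, b, c, e, f}.
That is 2 components.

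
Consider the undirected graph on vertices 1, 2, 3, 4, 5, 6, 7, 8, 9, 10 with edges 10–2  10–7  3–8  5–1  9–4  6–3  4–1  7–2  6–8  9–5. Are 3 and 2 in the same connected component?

No

The component containing 3 is {3, 6, 8}, and 2 is not in it.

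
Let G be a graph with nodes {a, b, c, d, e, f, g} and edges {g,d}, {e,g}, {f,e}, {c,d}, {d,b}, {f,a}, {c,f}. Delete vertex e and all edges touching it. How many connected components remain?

1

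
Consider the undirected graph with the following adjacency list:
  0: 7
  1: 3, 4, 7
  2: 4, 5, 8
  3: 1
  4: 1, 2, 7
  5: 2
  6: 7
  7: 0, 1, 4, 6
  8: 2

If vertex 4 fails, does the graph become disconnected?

Deleting 4 raises the number of components from 1 to 2, so 4 is a cut vertex.

Yes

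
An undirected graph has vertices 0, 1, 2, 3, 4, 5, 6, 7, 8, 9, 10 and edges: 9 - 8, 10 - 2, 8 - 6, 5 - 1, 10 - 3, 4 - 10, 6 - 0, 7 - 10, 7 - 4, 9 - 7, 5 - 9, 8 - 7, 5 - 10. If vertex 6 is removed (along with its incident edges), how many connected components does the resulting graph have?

2

With 6 gone, the remaining components are: {0}; {1, 2, 3, 4, 5, 7, 8, 9, 10}.
That is 2 components.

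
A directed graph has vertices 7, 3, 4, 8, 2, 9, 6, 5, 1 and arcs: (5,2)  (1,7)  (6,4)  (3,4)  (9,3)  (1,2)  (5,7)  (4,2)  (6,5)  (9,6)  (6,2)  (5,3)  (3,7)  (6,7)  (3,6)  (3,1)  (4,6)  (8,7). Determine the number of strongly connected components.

6

{3, 4, 5, 6} are all mutually reachable — one SCC of size 4.
{7} is an SCC by itself.
{2} is an SCC by itself.
{1} is an SCC by itself.
{9} is an SCC by itself.
(and 1 more singleton SCC)
That gives 6 strongly connected components.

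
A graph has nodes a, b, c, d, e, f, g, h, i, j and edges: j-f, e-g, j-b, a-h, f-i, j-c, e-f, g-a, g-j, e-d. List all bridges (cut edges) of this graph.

The edges on the cycle e-g-j-f-e are not bridges since each lies on that cycle.
But removing f-i disconnects f from i; removing j-c disconnects j from c; removing a-h disconnects a from h; removing j-b disconnects j from b — these are bridges.
In total 6 edges are bridges.

a-g, a-h, b-j, c-j, d-e, f-i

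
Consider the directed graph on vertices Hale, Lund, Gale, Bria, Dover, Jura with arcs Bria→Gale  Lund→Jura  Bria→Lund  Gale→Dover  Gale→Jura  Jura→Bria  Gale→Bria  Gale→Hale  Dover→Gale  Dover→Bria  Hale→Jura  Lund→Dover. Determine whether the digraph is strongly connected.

Yes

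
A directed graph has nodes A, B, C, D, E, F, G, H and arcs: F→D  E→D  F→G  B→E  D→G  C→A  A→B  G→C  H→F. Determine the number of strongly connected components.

3

{A, B, C, D, E, G} are all mutually reachable — one SCC of size 6.
{H} is an SCC by itself.
{F} is an SCC by itself.
That gives 3 strongly connected components.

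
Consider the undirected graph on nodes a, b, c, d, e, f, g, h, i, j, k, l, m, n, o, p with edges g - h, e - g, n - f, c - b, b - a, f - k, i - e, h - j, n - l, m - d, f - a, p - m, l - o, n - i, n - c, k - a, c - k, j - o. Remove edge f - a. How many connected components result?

f and a are still connected via f-k-a, so the component count stays at 2.

2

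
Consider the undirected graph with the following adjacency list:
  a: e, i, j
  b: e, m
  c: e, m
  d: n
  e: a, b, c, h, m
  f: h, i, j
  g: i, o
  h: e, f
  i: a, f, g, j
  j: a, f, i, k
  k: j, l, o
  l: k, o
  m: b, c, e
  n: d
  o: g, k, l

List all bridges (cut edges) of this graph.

The edges on the cycle e-c-m-e are not bridges since each lies on that cycle.
But removing d-n disconnects d from n — this is a bridge.

d-n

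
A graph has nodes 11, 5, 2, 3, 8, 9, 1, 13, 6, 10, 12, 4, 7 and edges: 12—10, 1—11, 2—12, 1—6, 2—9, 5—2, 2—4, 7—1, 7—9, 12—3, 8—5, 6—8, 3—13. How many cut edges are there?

The edges on the cycle 7-1-6-8-5-2-9-7 are not bridges since each lies on that cycle.
But removing 3—13 disconnects 3 from 13; removing 10—12 disconnects 10 from 12; removing 3—12 disconnects 3 from 12; removing 1—11 disconnects 1 from 11 — these are bridges.
In total 6 edges are bridges.

6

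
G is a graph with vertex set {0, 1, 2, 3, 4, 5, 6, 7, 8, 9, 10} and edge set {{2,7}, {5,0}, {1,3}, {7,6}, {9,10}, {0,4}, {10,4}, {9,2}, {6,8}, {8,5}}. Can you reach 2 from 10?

Yes

From 10 we can reach 0, 2, 4, 5, 6, 7, 8, 9, 10, which includes 2.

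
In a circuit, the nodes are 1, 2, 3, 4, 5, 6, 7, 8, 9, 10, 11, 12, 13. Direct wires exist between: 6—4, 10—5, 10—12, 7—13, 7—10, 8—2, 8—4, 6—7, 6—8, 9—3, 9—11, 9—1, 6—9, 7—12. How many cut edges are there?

The edges on the cycle 7-10-12-7 are not bridges since each lies on that cycle.
But removing 9—1 disconnects 9 from 1; removing 10—5 disconnects 10 from 5; removing 11—9 disconnects 11 from 9; removing 3—9 disconnects 3 from 9 — these are bridges.
In total 8 edges are bridges.

8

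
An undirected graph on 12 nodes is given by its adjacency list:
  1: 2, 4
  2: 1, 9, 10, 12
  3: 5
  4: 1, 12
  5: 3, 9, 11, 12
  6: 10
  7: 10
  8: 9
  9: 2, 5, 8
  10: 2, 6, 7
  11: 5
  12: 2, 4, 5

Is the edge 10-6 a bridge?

Yes

Removing 10-6 leaves no path between 10 and 6: the component count goes from 1 to 2. So it is a bridge.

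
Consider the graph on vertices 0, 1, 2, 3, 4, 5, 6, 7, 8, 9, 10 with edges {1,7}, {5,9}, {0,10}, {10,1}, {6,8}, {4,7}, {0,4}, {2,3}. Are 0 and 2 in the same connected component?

No

The component containing 0 is {0, 1, 4, 7, 10}, and 2 is not in it.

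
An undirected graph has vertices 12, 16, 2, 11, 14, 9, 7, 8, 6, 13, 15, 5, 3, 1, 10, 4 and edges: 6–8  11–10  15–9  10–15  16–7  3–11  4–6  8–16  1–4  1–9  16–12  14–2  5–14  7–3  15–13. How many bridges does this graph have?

4

The edges on the cycle 1-4-6-8-16-7-3-11-10-15-9-1 are not bridges since each lies on that cycle.
But removing 5–14 disconnects 5 from 14; removing 14–2 disconnects 14 from 2; removing 15–13 disconnects 15 from 13; removing 12–16 disconnects 12 from 16 — these are bridges.
That makes 4 bridges.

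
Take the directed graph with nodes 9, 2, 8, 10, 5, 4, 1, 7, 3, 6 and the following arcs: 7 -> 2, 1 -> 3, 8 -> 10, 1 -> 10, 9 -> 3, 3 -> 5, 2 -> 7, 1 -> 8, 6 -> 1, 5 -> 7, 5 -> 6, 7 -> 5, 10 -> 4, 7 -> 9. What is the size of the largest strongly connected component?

{1, 2, 3, 5, 6, 7, 9} are all mutually reachable — one SCC of size 7.
{10} is an SCC by itself.
{8} is an SCC by itself.
{4} is an SCC by itself.
The largest has 7 vertices.

7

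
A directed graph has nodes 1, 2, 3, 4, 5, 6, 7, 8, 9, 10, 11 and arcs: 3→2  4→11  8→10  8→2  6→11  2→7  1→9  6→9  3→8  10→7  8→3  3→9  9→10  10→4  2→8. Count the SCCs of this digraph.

{2, 3, 8} are all mutually reachable — one SCC of size 3.
{6} is an SCC by itself.
{5} is an SCC by itself.
{10} is an SCC by itself.
{1} is an SCC by itself.
(and 4 more singleton SCCs)
That gives 9 strongly connected components.

9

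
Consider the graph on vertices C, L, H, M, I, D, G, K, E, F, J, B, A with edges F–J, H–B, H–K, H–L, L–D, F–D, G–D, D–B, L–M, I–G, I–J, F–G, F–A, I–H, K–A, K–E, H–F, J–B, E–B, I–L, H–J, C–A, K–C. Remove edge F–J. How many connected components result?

F and J are still connected via F-H-J, so the component count stays at 1.

1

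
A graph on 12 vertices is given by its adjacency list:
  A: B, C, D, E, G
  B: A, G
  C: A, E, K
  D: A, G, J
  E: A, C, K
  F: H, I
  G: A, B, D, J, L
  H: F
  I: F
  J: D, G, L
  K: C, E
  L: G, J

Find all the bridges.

The edges on the cycle A-B-G-A are not bridges since each lies on that cycle.
But removing F-I disconnects F from I; removing H-F disconnects H from F — these are bridges.

F-H, F-I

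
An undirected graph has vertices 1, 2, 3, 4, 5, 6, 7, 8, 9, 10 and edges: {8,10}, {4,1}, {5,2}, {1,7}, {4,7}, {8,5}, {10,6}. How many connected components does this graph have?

3 is isolated — a component by itself.
9 is isolated — a component by itself.
Starting from 1 we can reach 1, 4, 7. That is one component of size 3.
Starting from 2 we can reach 2, 5, 6, 8, 10. That is one component of size 5.
Total: 4 components.

4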